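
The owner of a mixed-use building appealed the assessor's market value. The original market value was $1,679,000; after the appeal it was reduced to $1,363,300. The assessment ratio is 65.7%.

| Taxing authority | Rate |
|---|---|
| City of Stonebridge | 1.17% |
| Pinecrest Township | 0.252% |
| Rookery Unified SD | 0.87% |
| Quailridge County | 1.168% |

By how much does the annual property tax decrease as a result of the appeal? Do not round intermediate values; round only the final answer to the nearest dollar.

$7,177

Old assessed value = $1,679,000 × 0.657 = $1,103,103
New assessed value = $1,363,300 × 0.657 = $895,688.1
Combined rate = 0.0117 + 0.00252 + 0.0087 + 0.01168 = 0.0346
Old tax = $1,103,103 × 0.0346 = $38,167.3638
New tax = $895,688.1 × 0.0346 = $30,990.80826
Reduction = $38,167.3638 − $30,990.80826 = $7,176.55554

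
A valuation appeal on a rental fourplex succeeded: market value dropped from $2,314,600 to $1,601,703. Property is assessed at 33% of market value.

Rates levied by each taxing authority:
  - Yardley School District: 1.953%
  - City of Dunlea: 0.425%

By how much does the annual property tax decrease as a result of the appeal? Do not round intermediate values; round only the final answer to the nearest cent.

Old assessed value = $2,314,600 × 0.33 = $763,818
New assessed value = $1,601,703 × 0.33 = $528,561.99
Combined rate = 0.01953 + 0.00425 = 0.02378
Old tax = $763,818 × 0.02378 = $18,163.59204
New tax = $528,561.99 × 0.02378 = $12,569.2041222
Reduction = $18,163.59204 − $12,569.2041222 = $5,594.3879178

$5,594.39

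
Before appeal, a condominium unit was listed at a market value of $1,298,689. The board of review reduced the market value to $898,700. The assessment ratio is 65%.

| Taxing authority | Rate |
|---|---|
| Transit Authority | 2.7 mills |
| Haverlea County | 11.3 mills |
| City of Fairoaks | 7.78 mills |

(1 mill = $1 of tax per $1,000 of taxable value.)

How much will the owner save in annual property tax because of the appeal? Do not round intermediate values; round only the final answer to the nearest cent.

$5,662.64

Old assessed value = $1,298,689 × 0.65 = $844,147.85
New assessed value = $898,700 × 0.65 = $584,155
Combined rate = 0.0027 + 0.0113 + 0.00778 = 0.02178
Old tax = $844,147.85 × 0.02178 = $18,385.540173
New tax = $584,155 × 0.02178 = $12,722.8959
Reduction = $18,385.540173 − $12,722.8959 = $5,662.644273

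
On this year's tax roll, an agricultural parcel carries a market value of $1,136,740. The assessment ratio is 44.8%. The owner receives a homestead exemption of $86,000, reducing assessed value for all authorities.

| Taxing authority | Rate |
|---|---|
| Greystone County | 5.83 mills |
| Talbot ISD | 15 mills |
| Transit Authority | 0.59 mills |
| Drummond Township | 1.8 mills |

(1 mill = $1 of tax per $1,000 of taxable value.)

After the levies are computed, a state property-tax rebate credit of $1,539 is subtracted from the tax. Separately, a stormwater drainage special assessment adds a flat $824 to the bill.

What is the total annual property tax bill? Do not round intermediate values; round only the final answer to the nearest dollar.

$9,113

Assessed value = $1,136,740 × 0.448 = $509,259.52
Taxable value = $509,259.52 − $86,000 = $423,259.52
Greystone County: $423,259.52 × 0.00583 = $2,467.6030016
Talbot ISD: $423,259.52 × 0.015 = $6,348.8928
Transit Authority: $423,259.52 × 0.00059 = $249.7231168
Drummond Township: $423,259.52 × 0.0018 = $761.867136
Levies subtotal = $9,828.0860544
After credit = $9,828.0860544 − $1,539 = $8,289.0860544
Total = $8,289.0860544 + $824 = $9,113.0860544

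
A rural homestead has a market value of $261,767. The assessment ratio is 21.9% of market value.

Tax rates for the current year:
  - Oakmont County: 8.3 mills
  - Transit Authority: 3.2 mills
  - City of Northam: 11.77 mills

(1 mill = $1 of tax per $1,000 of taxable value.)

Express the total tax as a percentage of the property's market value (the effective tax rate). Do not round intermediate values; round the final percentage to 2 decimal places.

Assessed value = $261,767 × 0.219 = $57,326.973
Oakmont County: $57,326.973 × 0.0083 = $475.8138759
Transit Authority: $57,326.973 × 0.0032 = $183.4463136
City of Northam: $57,326.973 × 0.01177 = $674.73847221
Total tax = $1,333.99866171
Effective rate = $1,333.99866171 ÷ $261,767 = 0.51% of market value

0.51%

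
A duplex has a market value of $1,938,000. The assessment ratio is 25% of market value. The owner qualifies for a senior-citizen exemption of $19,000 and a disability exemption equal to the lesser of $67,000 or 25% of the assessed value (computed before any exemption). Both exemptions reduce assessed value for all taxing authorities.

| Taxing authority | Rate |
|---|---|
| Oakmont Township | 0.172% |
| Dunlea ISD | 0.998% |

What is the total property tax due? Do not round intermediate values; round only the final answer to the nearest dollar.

$4,662

Assessed value = $1,938,000 × 0.25 = $484,500
Disability exemption = min($67,000, 25% × $484,500) = min($67,000, $121,125) = $67,000 (dollar cap binds)
Taxable value = $484,500 − $19,000 − $67,000 = $398,500
Oakmont Township: $398,500 × 0.00172 = $685.42
Dunlea ISD: $398,500 × 0.00998 = $3,977.03
Total = $4,662.45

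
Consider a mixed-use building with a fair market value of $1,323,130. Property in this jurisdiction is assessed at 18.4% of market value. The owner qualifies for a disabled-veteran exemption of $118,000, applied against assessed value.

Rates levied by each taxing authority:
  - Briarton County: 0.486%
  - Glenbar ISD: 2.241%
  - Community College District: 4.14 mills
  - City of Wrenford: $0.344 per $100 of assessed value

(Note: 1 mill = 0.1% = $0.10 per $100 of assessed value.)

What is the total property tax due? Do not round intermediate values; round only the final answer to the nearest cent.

Assessed value = $1,323,130 × 0.184 = $243,455.92
Taxable value = $243,455.92 − $118,000 = $125,455.92
Briarton County: $125,455.92 × 0.00486 = $609.7157712
Glenbar ISD: $125,455.92 × 0.02241 = $2,811.4671672
Community College District: $125,455.92 × 0.00414 = $519.3875088
City of Wrenford: $125,455.92 × 0.00344 = $431.5683648
Total = $4,372.138812

$4,372.14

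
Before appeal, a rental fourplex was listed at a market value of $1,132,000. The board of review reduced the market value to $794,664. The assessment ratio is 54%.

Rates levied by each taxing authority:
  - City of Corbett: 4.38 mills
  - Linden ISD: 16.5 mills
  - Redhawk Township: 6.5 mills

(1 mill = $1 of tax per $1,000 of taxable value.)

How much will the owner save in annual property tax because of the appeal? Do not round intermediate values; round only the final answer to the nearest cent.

Old assessed value = $1,132,000 × 0.54 = $611,280
New assessed value = $794,664 × 0.54 = $429,118.56
Combined rate = 0.00438 + 0.0165 + 0.0065 = 0.02738
Old tax = $611,280 × 0.02738 = $16,736.8464
New tax = $429,118.56 × 0.02738 = $11,749.2661728
Reduction = $16,736.8464 − $11,749.2661728 = $4,987.5802272

$4,987.58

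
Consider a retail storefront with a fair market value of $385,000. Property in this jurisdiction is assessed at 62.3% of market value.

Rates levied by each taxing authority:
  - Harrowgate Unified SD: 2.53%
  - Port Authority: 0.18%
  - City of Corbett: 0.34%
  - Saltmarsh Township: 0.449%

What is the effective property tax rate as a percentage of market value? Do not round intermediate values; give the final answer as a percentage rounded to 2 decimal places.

Assessed value = $385,000 × 0.623 = $239,855
Harrowgate Unified SD: $239,855 × 0.0253 = $6,068.3315
Port Authority: $239,855 × 0.0018 = $431.739
City of Corbett: $239,855 × 0.0034 = $815.507
Saltmarsh Township: $239,855 × 0.00449 = $1,076.94895
Total tax = $8,392.52645
Effective rate = $8,392.52645 ÷ $385,000 = 2.18% of market value

2.18%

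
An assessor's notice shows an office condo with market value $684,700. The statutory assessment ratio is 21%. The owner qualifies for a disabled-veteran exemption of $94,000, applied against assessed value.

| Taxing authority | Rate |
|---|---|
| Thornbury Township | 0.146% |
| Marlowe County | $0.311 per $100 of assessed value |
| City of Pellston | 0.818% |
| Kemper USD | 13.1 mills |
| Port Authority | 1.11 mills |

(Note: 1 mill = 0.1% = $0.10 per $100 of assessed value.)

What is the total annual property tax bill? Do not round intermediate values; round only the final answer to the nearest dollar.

$1,342

Assessed value = $684,700 × 0.21 = $143,787
Taxable value = $143,787 − $94,000 = $49,787
Thornbury Township: $49,787 × 0.00146 = $72.68902
Marlowe County: $49,787 × 0.00311 = $154.83757
City of Pellston: $49,787 × 0.00818 = $407.25766
Kemper USD: $49,787 × 0.0131 = $652.2097
Port Authority: $49,787 × 0.00111 = $55.26357
Total = $1,342.25752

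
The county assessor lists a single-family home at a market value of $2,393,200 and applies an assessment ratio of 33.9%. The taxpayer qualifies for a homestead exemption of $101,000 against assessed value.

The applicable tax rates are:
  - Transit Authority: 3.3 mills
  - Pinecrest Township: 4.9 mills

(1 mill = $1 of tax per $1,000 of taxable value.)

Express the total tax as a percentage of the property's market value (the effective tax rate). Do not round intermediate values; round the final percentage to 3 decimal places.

Assessed value = $2,393,200 × 0.339 = $811,294.8
Taxable value = $811,294.8 − $101,000 = $710,294.8
Transit Authority: $710,294.8 × 0.0033 = $2,343.97284
Pinecrest Township: $710,294.8 × 0.0049 = $3,480.44452
Total tax = $5,824.41736
Effective rate = $5,824.41736 ÷ $2,393,200 = 0.243% of market value

0.243%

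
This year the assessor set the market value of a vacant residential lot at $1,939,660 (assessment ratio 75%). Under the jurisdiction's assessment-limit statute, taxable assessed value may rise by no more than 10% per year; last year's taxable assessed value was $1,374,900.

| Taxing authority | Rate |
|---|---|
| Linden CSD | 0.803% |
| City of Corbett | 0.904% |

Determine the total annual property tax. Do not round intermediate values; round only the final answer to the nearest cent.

Uncapped assessed value = $1,939,660 × 0.75 = $1,454,745
Cap limit = $1,374,900 × 1.1 = $1,512,390
Taxable assessed value = min($1,454,745, $1,512,390) = $1,454,745 (cap does not bind)
Linden CSD: $1,454,745 × 0.00803 = $11,681.60235
City of Corbett: $1,454,745 × 0.00904 = $13,150.8948
Total = $24,832.49715

$24,832.50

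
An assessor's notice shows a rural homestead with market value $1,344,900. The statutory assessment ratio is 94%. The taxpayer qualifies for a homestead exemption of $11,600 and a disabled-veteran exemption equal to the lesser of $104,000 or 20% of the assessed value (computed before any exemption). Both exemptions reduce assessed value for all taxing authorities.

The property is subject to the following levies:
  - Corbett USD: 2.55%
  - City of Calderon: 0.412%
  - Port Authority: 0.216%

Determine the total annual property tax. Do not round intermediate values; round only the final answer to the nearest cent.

Assessed value = $1,344,900 × 0.94 = $1,264,206
Disabled-veteran exemption = min($104,000, 20% × $1,264,206) = min($104,000, $252,841.2) = $104,000 (dollar cap binds)
Taxable value = $1,264,206 − $11,600 − $104,000 = $1,148,606
Corbett USD: $1,148,606 × 0.0255 = $29,289.453
City of Calderon: $1,148,606 × 0.00412 = $4,732.25672
Port Authority: $1,148,606 × 0.00216 = $2,480.98896
Total = $36,502.69868

$36,502.70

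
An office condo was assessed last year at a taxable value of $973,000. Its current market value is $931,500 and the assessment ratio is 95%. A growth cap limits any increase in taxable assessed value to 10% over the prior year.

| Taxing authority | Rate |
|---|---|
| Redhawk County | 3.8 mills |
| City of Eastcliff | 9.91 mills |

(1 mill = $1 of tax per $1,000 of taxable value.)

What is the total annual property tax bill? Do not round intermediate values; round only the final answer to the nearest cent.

$12,132.32

Uncapped assessed value = $931,500 × 0.95 = $884,925
Cap limit = $973,000 × 1.1 = $1,070,300
Taxable assessed value = min($884,925, $1,070,300) = $884,925 (cap does not bind)
Redhawk County: $884,925 × 0.0038 = $3,362.715
City of Eastcliff: $884,925 × 0.00991 = $8,769.60675
Total = $12,132.32175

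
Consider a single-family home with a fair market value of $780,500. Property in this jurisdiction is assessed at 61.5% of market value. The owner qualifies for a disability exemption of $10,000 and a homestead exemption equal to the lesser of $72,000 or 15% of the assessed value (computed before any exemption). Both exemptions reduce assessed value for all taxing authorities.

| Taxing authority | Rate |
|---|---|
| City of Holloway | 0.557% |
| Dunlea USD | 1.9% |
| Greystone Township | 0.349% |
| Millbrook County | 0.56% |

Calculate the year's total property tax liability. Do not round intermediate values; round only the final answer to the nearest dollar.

Assessed value = $780,500 × 0.615 = $480,007.5
Homestead exemption = min($72,000, 15% × $480,007.5) = min($72,000, $72,001.125) = $72,000 (dollar cap binds)
Taxable value = $480,007.5 − $10,000 − $72,000 = $398,007.5
City of Holloway: $398,007.5 × 0.00557 = $2,216.901775
Dunlea USD: $398,007.5 × 0.019 = $7,562.1425
Greystone Township: $398,007.5 × 0.00349 = $1,389.046175
Millbrook County: $398,007.5 × 0.0056 = $2,228.842
Total = $13,396.93245

$13,397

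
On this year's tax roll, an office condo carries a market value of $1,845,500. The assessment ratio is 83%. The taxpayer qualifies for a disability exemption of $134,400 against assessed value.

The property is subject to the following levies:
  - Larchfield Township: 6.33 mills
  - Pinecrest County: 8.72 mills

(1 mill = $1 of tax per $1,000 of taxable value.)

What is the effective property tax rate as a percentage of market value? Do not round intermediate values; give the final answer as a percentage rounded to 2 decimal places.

Assessed value = $1,845,500 × 0.83 = $1,531,765
Taxable value = $1,531,765 − $134,400 = $1,397,365
Larchfield Township: $1,397,365 × 0.00633 = $8,845.32045
Pinecrest County: $1,397,365 × 0.00872 = $12,185.0228
Total tax = $21,030.34325
Effective rate = $21,030.34325 ÷ $1,845,500 = 1.14% of market value

1.14%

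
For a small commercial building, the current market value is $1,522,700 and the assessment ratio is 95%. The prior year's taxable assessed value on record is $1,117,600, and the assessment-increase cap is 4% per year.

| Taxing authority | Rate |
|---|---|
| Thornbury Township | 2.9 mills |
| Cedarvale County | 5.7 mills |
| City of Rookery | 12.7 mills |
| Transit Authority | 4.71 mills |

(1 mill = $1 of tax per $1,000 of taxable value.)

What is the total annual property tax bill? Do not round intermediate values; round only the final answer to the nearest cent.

$30,231.53

Uncapped assessed value = $1,522,700 × 0.95 = $1,446,565
Cap limit = $1,117,600 × 1.04 = $1,162,304
Taxable assessed value = min($1,446,565, $1,162,304) = $1,162,304 (cap binds)
Thornbury Township: $1,162,304 × 0.0029 = $3,370.6816
Cedarvale County: $1,162,304 × 0.0057 = $6,625.1328
City of Rookery: $1,162,304 × 0.0127 = $14,761.2608
Transit Authority: $1,162,304 × 0.00471 = $5,474.45184
Total = $30,231.52704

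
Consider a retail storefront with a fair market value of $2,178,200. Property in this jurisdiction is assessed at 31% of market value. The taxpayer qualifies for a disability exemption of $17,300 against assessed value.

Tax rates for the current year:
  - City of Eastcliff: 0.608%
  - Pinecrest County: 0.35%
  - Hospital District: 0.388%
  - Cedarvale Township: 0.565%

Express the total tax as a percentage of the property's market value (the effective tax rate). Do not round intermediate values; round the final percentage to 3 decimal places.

Assessed value = $2,178,200 × 0.31 = $675,242
Taxable value = $675,242 − $17,300 = $657,942
City of Eastcliff: $657,942 × 0.00608 = $4,000.28736
Pinecrest County: $657,942 × 0.0035 = $2,302.797
Hospital District: $657,942 × 0.00388 = $2,552.81496
Cedarvale Township: $657,942 × 0.00565 = $3,717.3723
Total tax = $12,573.27162
Effective rate = $12,573.27162 ÷ $2,178,200 = 0.577% of market value

0.577%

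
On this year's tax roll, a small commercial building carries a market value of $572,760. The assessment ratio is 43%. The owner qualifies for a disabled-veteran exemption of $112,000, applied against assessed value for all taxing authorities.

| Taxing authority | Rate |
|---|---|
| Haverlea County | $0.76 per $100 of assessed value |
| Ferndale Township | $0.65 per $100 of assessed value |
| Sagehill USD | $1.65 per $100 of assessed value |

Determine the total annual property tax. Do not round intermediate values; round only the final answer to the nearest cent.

$4,109.18

Assessed value = $572,760 × 0.43 = $246,286.8
Taxable value = $246,286.8 − $112,000 = $134,286.8
Haverlea County: $134,286.8 × 0.0076 = $1,020.57968
Ferndale Township: $134,286.8 × 0.0065 = $872.8642
Sagehill USD: $134,286.8 × 0.0165 = $2,215.7322
Total = $1,020.57968 + $872.8642 + $2,215.7322 = $4,109.17608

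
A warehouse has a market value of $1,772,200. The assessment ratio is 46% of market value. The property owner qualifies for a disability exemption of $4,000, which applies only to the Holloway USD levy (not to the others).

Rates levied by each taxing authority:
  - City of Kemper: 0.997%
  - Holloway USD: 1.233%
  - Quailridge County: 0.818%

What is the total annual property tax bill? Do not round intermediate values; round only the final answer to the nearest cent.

Assessed value = $1,772,200 × 0.46 = $815,212
City of Kemper: $815,212 × 0.00997 = $8,127.66364
Holloway USD: ($815,212 − $4,000) × 0.01233 = $811,212 × 0.01233 = $10,002.24396
Quailridge County: $815,212 × 0.00818 = $6,668.43416
Total = $24,798.34176

$24,798.34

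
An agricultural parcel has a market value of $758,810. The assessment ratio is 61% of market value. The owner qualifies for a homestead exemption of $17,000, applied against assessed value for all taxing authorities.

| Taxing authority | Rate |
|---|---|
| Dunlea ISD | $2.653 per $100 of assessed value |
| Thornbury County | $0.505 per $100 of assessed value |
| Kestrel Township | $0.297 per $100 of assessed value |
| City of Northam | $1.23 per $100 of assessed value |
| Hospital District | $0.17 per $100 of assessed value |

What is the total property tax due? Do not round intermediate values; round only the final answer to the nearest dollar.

Assessed value = $758,810 × 0.61 = $462,874.1
Taxable value = $462,874.1 − $17,000 = $445,874.1
Dunlea ISD: $445,874.1 × 0.02653 = $11,829.039873
Thornbury County: $445,874.1 × 0.00505 = $2,251.664205
Kestrel Township: $445,874.1 × 0.00297 = $1,324.246077
City of Northam: $445,874.1 × 0.0123 = $5,484.25143
Hospital District: $445,874.1 × 0.0017 = $757.98597
Total = $11,829.039873 + $2,251.664205 + $1,324.246077 + $5,484.25143 + $757.98597 = $21,647.187555

$21,647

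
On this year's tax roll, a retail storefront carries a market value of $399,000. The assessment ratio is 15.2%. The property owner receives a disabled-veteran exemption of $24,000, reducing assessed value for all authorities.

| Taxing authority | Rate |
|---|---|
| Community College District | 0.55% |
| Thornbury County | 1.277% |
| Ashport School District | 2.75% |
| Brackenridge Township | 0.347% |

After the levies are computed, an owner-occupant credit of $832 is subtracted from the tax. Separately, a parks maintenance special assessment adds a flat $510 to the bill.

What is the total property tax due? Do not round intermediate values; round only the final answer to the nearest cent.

$1,482.55

Assessed value = $399,000 × 0.152 = $60,648
Taxable value = $60,648 − $24,000 = $36,648
Community College District: $36,648 × 0.0055 = $201.564
Thornbury County: $36,648 × 0.01277 = $467.99496
Ashport School District: $36,648 × 0.0275 = $1,007.82
Brackenridge Township: $36,648 × 0.00347 = $127.16856
Levies subtotal = $1,804.54752
After credit = $1,804.54752 − $832 = $972.54752
Total = $972.54752 + $510 = $1,482.54752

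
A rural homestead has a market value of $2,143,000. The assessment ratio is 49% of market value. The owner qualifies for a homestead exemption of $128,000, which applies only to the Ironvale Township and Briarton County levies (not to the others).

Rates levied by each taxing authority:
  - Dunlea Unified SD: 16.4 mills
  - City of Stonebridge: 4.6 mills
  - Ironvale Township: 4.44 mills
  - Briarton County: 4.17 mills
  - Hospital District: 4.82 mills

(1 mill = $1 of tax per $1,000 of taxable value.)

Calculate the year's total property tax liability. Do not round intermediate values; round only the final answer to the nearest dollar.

$35,052

Assessed value = $2,143,000 × 0.49 = $1,050,070
Dunlea Unified SD: $1,050,070 × 0.0164 = $17,221.148
City of Stonebridge: $1,050,070 × 0.0046 = $4,830.322
Ironvale Township: ($1,050,070 − $128,000) × 0.00444 = $922,070 × 0.00444 = $4,093.9908
Briarton County: ($1,050,070 − $128,000) × 0.00417 = $922,070 × 0.00417 = $3,845.0319
Hospital District: $1,050,070 × 0.00482 = $5,061.3374
Total = $35,051.8301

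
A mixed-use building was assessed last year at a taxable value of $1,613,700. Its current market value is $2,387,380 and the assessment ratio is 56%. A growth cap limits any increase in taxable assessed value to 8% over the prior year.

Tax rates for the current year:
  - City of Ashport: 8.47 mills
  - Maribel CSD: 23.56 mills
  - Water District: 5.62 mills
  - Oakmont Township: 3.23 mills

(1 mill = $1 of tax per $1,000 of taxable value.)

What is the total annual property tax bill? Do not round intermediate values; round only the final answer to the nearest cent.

$54,653.81

Uncapped assessed value = $2,387,380 × 0.56 = $1,336,932.8
Cap limit = $1,613,700 × 1.08 = $1,742,796
Taxable assessed value = min($1,336,932.8, $1,742,796) = $1,336,932.8 (cap does not bind)
City of Ashport: $1,336,932.8 × 0.00847 = $11,323.820816
Maribel CSD: $1,336,932.8 × 0.02356 = $31,498.136768
Water District: $1,336,932.8 × 0.00562 = $7,513.562336
Oakmont Township: $1,336,932.8 × 0.00323 = $4,318.292944
Total = $54,653.812864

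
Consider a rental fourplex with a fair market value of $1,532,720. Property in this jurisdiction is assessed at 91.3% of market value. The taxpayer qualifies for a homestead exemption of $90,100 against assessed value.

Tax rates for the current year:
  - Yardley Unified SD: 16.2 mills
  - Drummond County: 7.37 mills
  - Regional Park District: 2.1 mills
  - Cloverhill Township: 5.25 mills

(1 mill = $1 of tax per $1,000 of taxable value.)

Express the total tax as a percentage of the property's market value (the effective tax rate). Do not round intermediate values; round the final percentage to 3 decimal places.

2.641%

Assessed value = $1,532,720 × 0.913 = $1,399,373.36
Taxable value = $1,399,373.36 − $90,100 = $1,309,273.36
Yardley Unified SD: $1,309,273.36 × 0.0162 = $21,210.228432
Drummond County: $1,309,273.36 × 0.00737 = $9,649.3446632
Regional Park District: $1,309,273.36 × 0.0021 = $2,749.474056
Cloverhill Township: $1,309,273.36 × 0.00525 = $6,873.68514
Total tax = $40,482.7322912
Effective rate = $40,482.7322912 ÷ $1,532,720 = 2.641% of market value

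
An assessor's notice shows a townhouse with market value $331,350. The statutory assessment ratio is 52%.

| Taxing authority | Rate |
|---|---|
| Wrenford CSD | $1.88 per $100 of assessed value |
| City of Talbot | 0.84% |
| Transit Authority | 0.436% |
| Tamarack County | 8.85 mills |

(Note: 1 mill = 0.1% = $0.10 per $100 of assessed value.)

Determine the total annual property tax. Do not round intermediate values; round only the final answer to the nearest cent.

Assessed value = $331,350 × 0.52 = $172,302
Wrenford CSD: $172,302 × 0.0188 = $3,239.2776
City of Talbot: $172,302 × 0.0084 = $1,447.3368
Transit Authority: $172,302 × 0.00436 = $751.23672
Tamarack County: $172,302 × 0.00885 = $1,524.8727
Total = $6,962.72382

$6,962.72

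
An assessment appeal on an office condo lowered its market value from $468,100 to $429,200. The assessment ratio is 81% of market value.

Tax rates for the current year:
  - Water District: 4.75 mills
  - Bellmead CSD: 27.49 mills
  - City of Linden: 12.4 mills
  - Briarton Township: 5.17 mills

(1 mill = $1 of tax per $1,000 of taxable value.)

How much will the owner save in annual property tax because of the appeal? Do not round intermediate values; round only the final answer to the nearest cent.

$1,569.46

Old assessed value = $468,100 × 0.81 = $379,161
New assessed value = $429,200 × 0.81 = $347,652
Combined rate = 0.00475 + 0.02749 + 0.0124 + 0.00517 = 0.04981
Old tax = $379,161 × 0.04981 = $18,886.00941
New tax = $347,652 × 0.04981 = $17,316.54612
Reduction = $18,886.00941 − $17,316.54612 = $1,569.46329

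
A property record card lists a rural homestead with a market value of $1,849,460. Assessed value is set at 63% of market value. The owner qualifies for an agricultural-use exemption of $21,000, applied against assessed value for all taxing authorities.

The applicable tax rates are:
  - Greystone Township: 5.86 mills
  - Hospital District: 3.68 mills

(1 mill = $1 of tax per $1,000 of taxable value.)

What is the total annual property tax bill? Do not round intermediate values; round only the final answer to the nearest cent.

Assessed value = $1,849,460 × 0.63 = $1,165,159.8
Taxable value = $1,165,159.8 − $21,000 = $1,144,159.8
Greystone Township: $1,144,159.8 × 0.00586 = $6,704.776428
Hospital District: $1,144,159.8 × 0.00368 = $4,210.508064
Total = $6,704.776428 + $4,210.508064 = $10,915.284492

$10,915.28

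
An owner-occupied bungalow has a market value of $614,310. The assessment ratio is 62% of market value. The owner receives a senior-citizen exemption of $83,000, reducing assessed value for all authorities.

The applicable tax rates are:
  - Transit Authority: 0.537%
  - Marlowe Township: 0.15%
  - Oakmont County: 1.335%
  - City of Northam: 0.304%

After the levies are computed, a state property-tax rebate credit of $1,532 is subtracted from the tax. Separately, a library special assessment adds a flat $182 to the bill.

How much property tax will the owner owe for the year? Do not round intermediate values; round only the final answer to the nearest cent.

Assessed value = $614,310 × 0.62 = $380,872.2
Taxable value = $380,872.2 − $83,000 = $297,872.2
Transit Authority: $297,872.2 × 0.00537 = $1,599.573714
Marlowe Township: $297,872.2 × 0.0015 = $446.8083
Oakmont County: $297,872.2 × 0.01335 = $3,976.59387
City of Northam: $297,872.2 × 0.00304 = $905.531488
Levies subtotal = $6,928.507372
After credit = $6,928.507372 − $1,532 = $5,396.507372
Total = $5,396.507372 + $182 = $5,578.507372

$5,578.51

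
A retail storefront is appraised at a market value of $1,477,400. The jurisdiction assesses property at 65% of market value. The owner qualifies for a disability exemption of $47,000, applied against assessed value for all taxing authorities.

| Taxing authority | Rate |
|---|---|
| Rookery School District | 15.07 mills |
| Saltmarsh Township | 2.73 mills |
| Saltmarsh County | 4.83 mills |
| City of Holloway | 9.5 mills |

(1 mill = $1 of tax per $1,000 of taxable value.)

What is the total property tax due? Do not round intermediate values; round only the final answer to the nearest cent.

$29,344.65

Assessed value = $1,477,400 × 0.65 = $960,310
Taxable value = $960,310 − $47,000 = $913,310
Rookery School District: $913,310 × 0.01507 = $13,763.5817
Saltmarsh Township: $913,310 × 0.00273 = $2,493.3363
Saltmarsh County: $913,310 × 0.00483 = $4,411.2873
City of Holloway: $913,310 × 0.0095 = $8,676.445
Total = $13,763.5817 + $2,493.3363 + $4,411.2873 + $8,676.445 = $29,344.6503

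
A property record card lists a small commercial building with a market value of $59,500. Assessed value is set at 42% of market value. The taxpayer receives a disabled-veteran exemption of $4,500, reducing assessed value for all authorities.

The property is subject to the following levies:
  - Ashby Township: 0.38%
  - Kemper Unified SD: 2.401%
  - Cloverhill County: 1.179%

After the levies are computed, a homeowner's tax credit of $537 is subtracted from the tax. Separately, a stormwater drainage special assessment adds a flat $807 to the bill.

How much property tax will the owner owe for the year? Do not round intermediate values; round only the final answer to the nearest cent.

Assessed value = $59,500 × 0.42 = $24,990
Taxable value = $24,990 − $4,500 = $20,490
Ashby Township: $20,490 × 0.0038 = $77.862
Kemper Unified SD: $20,490 × 0.02401 = $491.9649
Cloverhill County: $20,490 × 0.01179 = $241.5771
Levies subtotal = $811.404
After credit = $811.404 − $537 = $274.404
Total = $274.404 + $807 = $1,081.404

$1,081.40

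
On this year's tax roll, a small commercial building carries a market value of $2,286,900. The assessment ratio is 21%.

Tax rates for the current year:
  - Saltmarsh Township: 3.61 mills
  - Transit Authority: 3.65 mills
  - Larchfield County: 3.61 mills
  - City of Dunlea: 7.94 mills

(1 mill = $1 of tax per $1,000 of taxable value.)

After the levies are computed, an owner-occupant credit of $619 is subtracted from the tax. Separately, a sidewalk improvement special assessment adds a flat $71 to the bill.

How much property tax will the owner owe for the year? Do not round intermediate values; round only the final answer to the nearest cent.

Assessed value = $2,286,900 × 0.21 = $480,249
Saltmarsh Township: $480,249 × 0.00361 = $1,733.69889
Transit Authority: $480,249 × 0.00365 = $1,752.90885
Larchfield County: $480,249 × 0.00361 = $1,733.69889
City of Dunlea: $480,249 × 0.00794 = $3,813.17706
Levies subtotal = $9,033.48369
After credit = $9,033.48369 − $619 = $8,414.48369
Total = $8,414.48369 + $71 = $8,485.48369

$8,485.48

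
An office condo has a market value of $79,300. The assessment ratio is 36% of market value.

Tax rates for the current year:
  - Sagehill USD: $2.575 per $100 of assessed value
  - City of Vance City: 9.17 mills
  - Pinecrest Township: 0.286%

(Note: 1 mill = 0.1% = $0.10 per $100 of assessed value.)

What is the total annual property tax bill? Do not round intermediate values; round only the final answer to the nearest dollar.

Assessed value = $79,300 × 0.36 = $28,548
Sagehill USD: $28,548 × 0.02575 = $735.111
City of Vance City: $28,548 × 0.00917 = $261.78516
Pinecrest Township: $28,548 × 0.00286 = $81.64728
Total = $1,078.54344

$1,079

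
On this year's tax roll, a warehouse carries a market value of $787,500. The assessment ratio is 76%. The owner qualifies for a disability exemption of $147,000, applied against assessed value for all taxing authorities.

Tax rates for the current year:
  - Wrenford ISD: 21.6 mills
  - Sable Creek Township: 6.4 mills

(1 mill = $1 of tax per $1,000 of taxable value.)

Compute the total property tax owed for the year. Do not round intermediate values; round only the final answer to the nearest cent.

$12,642.00

Assessed value = $787,500 × 0.76 = $598,500
Taxable value = $598,500 − $147,000 = $451,500
Wrenford ISD: $451,500 × 0.0216 = $9,752.4
Sable Creek Township: $451,500 × 0.0064 = $2,889.6
Total = $9,752.4 + $2,889.6 = $12,642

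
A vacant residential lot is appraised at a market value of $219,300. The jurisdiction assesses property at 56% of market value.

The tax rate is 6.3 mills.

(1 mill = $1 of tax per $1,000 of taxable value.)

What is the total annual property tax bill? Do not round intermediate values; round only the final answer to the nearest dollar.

$774

Assessed value = $219,300 × 0.56 = $122,808
Tax = $122,808 × 0.0063 = $773.6904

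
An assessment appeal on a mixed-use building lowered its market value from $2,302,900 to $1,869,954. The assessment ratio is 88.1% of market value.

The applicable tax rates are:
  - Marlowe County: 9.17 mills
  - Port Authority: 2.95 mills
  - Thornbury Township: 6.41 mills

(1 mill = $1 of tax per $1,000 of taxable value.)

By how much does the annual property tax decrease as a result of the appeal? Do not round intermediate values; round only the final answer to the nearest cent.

$7,067.81

Old assessed value = $2,302,900 × 0.881 = $2,028,854.9
New assessed value = $1,869,954 × 0.881 = $1,647,429.474
Combined rate = 0.00917 + 0.00295 + 0.00641 = 0.01853
Old tax = $2,028,854.9 × 0.01853 = $37,594.681297
New tax = $1,647,429.474 × 0.01853 = $30,526.86815322
Reduction = $37,594.681297 − $30,526.86815322 = $7,067.81314378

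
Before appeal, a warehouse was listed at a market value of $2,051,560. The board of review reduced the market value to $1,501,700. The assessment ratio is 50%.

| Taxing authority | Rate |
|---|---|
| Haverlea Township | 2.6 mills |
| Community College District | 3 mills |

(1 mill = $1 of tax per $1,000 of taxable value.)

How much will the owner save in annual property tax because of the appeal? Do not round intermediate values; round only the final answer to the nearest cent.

$1,539.61

Old assessed value = $2,051,560 × 0.5 = $1,025,780
New assessed value = $1,501,700 × 0.5 = $750,850
Combined rate = 0.0026 + 0.003 = 0.0056
Old tax = $1,025,780 × 0.0056 = $5,744.368
New tax = $750,850 × 0.0056 = $4,204.76
Reduction = $5,744.368 − $4,204.76 = $1,539.608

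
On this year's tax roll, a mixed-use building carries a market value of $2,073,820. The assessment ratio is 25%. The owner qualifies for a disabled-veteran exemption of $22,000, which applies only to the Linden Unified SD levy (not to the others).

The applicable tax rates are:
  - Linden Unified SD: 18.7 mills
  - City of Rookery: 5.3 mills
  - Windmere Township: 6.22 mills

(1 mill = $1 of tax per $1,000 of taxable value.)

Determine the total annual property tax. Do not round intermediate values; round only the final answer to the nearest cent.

Assessed value = $2,073,820 × 0.25 = $518,455
Linden Unified SD: ($518,455 − $22,000) × 0.0187 = $496,455 × 0.0187 = $9,283.7085
City of Rookery: $518,455 × 0.0053 = $2,747.8115
Windmere Township: $518,455 × 0.00622 = $3,224.7901
Total = $15,256.3101

$15,256.31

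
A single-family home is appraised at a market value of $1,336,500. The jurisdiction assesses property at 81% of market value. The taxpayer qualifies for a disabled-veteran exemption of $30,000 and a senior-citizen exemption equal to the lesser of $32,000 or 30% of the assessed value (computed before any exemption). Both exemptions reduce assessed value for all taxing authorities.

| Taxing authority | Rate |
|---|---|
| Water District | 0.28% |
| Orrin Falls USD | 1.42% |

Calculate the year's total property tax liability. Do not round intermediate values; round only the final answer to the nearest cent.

$17,349.61

Assessed value = $1,336,500 × 0.81 = $1,082,565
Senior-citizen exemption = min($32,000, 30% × $1,082,565) = min($32,000, $324,769.5) = $32,000 (dollar cap binds)
Taxable value = $1,082,565 − $30,000 − $32,000 = $1,020,565
Water District: $1,020,565 × 0.0028 = $2,857.582
Orrin Falls USD: $1,020,565 × 0.0142 = $14,492.023
Total = $17,349.605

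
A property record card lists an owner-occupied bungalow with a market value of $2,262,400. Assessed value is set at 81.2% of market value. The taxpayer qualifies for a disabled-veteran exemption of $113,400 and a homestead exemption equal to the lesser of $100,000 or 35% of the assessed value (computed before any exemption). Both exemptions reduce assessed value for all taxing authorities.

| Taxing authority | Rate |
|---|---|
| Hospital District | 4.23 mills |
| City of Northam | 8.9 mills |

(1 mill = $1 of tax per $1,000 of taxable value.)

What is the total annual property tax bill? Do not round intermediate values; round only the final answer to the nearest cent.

Assessed value = $2,262,400 × 0.812 = $1,837,068.8
Homestead exemption = min($100,000, 35% × $1,837,068.8) = min($100,000, $642,974.08) = $100,000 (dollar cap binds)
Taxable value = $1,837,068.8 − $113,400 − $100,000 = $1,623,668.8
Hospital District: $1,623,668.8 × 0.00423 = $6,868.119024
City of Northam: $1,623,668.8 × 0.0089 = $14,450.65232
Total = $21,318.771344

$21,318.77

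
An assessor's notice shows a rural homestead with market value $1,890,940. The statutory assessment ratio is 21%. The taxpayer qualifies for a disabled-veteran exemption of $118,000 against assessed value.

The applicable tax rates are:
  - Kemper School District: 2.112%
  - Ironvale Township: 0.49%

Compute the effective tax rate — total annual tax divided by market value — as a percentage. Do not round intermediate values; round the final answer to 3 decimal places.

Assessed value = $1,890,940 × 0.21 = $397,097.4
Taxable value = $397,097.4 − $118,000 = $279,097.4
Kemper School District: $279,097.4 × 0.02112 = $5,894.537088
Ironvale Township: $279,097.4 × 0.0049 = $1,367.57726
Total tax = $7,262.114348
Effective rate = $7,262.114348 ÷ $1,890,940 = 0.384% of market value

0.384%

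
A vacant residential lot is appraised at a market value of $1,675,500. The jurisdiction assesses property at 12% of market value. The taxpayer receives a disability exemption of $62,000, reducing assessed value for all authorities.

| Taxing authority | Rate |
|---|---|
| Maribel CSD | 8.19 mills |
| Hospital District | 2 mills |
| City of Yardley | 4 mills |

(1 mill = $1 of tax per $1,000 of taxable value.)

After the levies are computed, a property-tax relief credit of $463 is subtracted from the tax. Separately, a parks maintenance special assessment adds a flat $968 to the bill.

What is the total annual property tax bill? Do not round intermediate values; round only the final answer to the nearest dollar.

Assessed value = $1,675,500 × 0.12 = $201,060
Taxable value = $201,060 − $62,000 = $139,060
Maribel CSD: $139,060 × 0.00819 = $1,138.9014
Hospital District: $139,060 × 0.002 = $278.12
City of Yardley: $139,060 × 0.004 = $556.24
Levies subtotal = $1,973.2614
After credit = $1,973.2614 − $463 = $1,510.2614
Total = $1,510.2614 + $968 = $2,478.2614

$2,478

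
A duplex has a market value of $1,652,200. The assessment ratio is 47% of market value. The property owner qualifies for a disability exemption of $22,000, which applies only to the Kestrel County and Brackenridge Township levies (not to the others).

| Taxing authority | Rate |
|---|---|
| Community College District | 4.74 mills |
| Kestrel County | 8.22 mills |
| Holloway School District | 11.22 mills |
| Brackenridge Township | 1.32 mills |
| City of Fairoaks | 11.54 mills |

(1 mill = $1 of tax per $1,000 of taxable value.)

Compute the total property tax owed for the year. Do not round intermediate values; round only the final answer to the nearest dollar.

Assessed value = $1,652,200 × 0.47 = $776,534
Community College District: $776,534 × 0.00474 = $3,680.77116
Kestrel County: ($776,534 − $22,000) × 0.00822 = $754,534 × 0.00822 = $6,202.26948
Holloway School District: $776,534 × 0.01122 = $8,712.71148
Brackenridge Township: ($776,534 − $22,000) × 0.00132 = $754,534 × 0.00132 = $995.98488
City of Fairoaks: $776,534 × 0.01154 = $8,961.20236
Total = $28,552.93936

$28,553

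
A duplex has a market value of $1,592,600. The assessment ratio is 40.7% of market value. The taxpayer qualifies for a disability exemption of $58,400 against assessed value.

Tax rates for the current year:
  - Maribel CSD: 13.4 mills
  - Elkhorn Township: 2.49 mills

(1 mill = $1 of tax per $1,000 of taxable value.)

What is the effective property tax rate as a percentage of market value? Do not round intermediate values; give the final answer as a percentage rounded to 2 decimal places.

Assessed value = $1,592,600 × 0.407 = $648,188.2
Taxable value = $648,188.2 − $58,400 = $589,788.2
Maribel CSD: $589,788.2 × 0.0134 = $7,903.16188
Elkhorn Township: $589,788.2 × 0.00249 = $1,468.572618
Total tax = $9,371.734498
Effective rate = $9,371.734498 ÷ $1,592,600 = 0.59% of market value

0.59%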